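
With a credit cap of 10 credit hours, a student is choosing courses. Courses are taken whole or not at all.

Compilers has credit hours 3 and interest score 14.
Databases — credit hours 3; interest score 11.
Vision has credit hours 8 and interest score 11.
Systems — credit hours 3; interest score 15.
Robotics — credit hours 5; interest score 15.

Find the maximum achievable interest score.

Allowing fractional choices, the relaxed optimum would be about 43.0, but courses are indivisible.
Compilers + Systems: credit hours 3 + 3 = 6 ≤ 10, interest score 14 + 15 = 29.
Compilers + Databases + Systems: credit hours 3 + 3 + 3 = 9 ≤ 10, interest score 14 + 11 + 15 = 40.
Systems + Robotics: credit hours 3 + 5 = 8 ≤ 10, interest score 15 + 15 = 30.
Best is Compilers, Databases, and Systems with total interest score 40.

40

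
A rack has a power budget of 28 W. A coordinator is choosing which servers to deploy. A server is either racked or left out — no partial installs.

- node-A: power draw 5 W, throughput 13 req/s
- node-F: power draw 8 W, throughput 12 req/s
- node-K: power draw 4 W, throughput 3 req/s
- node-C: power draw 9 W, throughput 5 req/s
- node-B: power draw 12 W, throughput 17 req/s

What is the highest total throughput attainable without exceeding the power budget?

Take node-A, node-F, and node-B: power draw 5 + 8 + 12 = 25 ≤ 28, throughput 13 + 12 + 17 = 42.
No other feasible combination does better.

42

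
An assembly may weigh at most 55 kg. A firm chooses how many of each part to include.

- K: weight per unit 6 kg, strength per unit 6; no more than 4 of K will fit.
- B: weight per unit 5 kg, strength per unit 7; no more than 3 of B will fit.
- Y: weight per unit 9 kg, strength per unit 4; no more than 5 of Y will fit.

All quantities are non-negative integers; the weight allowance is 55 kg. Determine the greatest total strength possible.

Take 4×K, 3×B, and 1×Y: weight 48 ≤ 55, strength 4·6 + 3·7 + 1·4 = 49.
B has the best ratio (7/5) and is taken to its limit of 3; remaining capacity is filled optimally with the others.

49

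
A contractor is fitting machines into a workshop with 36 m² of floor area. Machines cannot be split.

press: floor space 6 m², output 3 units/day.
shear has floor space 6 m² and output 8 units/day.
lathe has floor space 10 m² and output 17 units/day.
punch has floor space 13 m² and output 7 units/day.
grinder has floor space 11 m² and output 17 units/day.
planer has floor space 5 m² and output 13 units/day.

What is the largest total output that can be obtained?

Treat it as a binary knapsack problem.
Take shear, lathe, grinder, and planer: floor space 6 + 10 + 11 + 5 = 32 ≤ 36, output 8 + 17 + 17 + 13 = 55.
No other feasible combination does better.

55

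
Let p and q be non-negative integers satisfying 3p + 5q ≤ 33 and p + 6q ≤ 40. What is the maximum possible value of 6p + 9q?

(p,q)=(11,0): 3·11+5·0=33≤33, 1·11+6·0=11≤40, objective 66.
(p,q)=(10,0): 3·10+5·0=30≤33, 1·10+6·0=10≤40, objective 60.
No feasible integer point exceeds 66.

66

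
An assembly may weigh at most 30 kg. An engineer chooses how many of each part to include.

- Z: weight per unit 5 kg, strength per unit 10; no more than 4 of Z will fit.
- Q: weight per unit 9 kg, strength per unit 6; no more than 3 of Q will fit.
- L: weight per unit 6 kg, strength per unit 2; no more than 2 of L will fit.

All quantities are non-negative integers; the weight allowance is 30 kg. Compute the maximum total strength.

Z has the best ratio (10/5); taking only Z gives at most 4×10 = 40 (stopped by the supply cap of 4).
Mixing does better — 4×Z and 1×Q: weight 29 ≤ 30, strength 4·10 + 1·6 = 46.

46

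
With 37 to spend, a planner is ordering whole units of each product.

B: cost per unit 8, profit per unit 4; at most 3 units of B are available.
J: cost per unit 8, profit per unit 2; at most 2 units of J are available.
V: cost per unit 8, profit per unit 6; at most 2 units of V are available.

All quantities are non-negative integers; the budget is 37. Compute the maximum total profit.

20

This is a bounded integer knapsack.
V has the best ratio (6/8); taking only V gives at most 2×6 = 12 (stopped by the supply cap of 2).
Mixing does better — 2×B and 2×V: cost 32 ≤ 37, profit 2·4 + 2·6 = 20.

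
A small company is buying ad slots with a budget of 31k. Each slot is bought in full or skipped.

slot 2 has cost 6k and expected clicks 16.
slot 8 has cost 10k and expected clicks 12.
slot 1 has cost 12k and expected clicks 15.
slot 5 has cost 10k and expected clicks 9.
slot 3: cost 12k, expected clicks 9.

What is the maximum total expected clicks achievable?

slot 2 + slot 1 + slot 3: cost 6 + 12 + 12 = 30 ≤ 31, expected clicks 16 + 15 + 9 = 40.
slot 2 + slot 1 + slot 5: cost 6 + 12 + 10 = 28 ≤ 31, expected clicks 16 + 15 + 9 = 40.
slot 2 + slot 8 + slot 1: cost 6 + 10 + 12 = 28 ≤ 31, expected clicks 16 + 12 + 15 = 43.
Best is slot 2, slot 8, and slot 1 with total expected clicks 43.

43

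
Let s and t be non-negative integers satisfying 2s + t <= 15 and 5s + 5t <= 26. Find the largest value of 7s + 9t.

(s,t)=(0,5) is feasible, giving 45.
(s,t)=(1,4) is feasible, giving 43.
(s,t)=(0,4) is feasible, giving 36.
The best lattice point is (0,5), giving 45.

45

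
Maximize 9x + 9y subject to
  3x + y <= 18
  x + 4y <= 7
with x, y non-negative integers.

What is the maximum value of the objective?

54

The continuous relaxation peaks at (5.91, 0.273) with value 55.64; rounding to a feasible lattice point costs some objective.
(x,y)=(6,0): 3·6+1·0=18≤18, 1·6+4·0=6≤7, objective 54.
(x,y)=(5,0): 3·5+1·0=15≤18, 1·5+4·0=5≤7, objective 45.
Maximum is 54 at (x,y)=(6,0).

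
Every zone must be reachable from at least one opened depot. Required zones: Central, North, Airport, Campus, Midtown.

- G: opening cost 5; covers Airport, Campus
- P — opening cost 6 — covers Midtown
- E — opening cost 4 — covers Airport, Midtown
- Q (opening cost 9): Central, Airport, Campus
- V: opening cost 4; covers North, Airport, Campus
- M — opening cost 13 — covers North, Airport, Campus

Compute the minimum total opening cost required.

Choose E, Q, and V: together they cover Central, North, Airport, Campus, Midtown — every zone.
Total opening cost: 4 + 9 + 4 = 17.
No cover costs less than 17.

17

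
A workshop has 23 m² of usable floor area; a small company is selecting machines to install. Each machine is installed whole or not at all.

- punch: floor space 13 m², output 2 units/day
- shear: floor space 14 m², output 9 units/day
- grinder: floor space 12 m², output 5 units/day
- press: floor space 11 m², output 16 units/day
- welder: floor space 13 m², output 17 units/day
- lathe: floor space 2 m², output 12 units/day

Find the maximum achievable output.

welder + lathe: floor space 13 + 2 = 15 ≤ 23, output 17 + 12 = 29.
shear + lathe: floor space 14 + 2 = 16 ≤ 23, output 9 + 12 = 21.
press + lathe: floor space 11 + 2 = 13 ≤ 23, output 16 + 12 = 28.
Best is welder and lathe with total output 29.

29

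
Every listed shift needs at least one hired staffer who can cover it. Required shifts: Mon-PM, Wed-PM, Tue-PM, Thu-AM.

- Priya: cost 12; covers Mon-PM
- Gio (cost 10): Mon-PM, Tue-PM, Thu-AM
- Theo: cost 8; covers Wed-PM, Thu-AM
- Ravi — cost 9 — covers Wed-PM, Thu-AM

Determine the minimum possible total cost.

Choose Gio and Theo: together they cover Mon-PM, Wed-PM, Tue-PM, Thu-AM — every shift.
Total cost: 10 + 8 = 18.

18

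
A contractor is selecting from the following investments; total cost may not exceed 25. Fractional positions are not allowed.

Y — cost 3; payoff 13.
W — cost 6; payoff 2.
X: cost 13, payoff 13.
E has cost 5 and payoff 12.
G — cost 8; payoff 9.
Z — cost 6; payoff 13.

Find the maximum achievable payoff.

This is a 0-1 knapsack instance.
Allowing fractional choices, the relaxed optimum would be about 50.0, but investments are indivisible.
Y + X + Z: cost 3 + 13 + 6 = 22 ≤ 25, payoff 13 + 13 + 13 = 39.
Y + W + E + Z: cost 3 + 6 + 5 + 6 = 20 ≤ 25, payoff 13 + 2 + 12 + 13 = 40.
Y + E + G + Z: cost 3 + 5 + 8 + 6 = 22 ≤ 25, payoff 13 + 12 + 9 + 13 = 47.
Best is Y, E, G, and Z with total payoff 47.

47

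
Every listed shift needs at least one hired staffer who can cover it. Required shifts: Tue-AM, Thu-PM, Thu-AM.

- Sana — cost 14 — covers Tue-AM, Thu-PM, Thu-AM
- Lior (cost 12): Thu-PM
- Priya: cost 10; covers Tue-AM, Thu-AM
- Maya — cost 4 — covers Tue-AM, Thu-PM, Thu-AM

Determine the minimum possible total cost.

4

Maya alone covers Tue-AM, Thu-PM, Thu-AM — every shift.
Total cost: 4.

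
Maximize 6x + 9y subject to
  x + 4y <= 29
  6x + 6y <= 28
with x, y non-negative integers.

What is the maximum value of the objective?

36

The continuous relaxation peaks at (0, 4.67) with value 42.00; rounding to a feasible lattice point costs some objective.
(x,y)=(0,4): 1·0+4·4=16≤29, 6·0+6·4=24≤28, objective 36.
(x,y)=(1,3): 1·1+4·3=13≤29, 6·1+6·3=24≤28, objective 33.
Maximum is 36 at (x,y)=(0,4).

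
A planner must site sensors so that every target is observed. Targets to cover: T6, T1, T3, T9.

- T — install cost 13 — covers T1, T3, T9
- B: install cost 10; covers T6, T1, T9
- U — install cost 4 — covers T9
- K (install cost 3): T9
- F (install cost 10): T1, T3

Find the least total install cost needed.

20

The greedy cost-per-new-target heuristic would pick K, B, and F for 23, but a cheaper cover exists.
Choose B and F: together they cover T6, T1, T3, T9 — every target.
Total install cost: 10 + 10 = 20.
No cover costs less than 20.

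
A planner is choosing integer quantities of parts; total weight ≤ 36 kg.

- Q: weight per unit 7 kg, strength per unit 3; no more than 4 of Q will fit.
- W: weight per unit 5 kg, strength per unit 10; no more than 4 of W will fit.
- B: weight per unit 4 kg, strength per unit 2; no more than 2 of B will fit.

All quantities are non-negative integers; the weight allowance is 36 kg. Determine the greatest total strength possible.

1×Q, 4×W, and 2×B: weight 35 ≤ 36, strength 1·3 + 4·10 + 2·2 = 47.
2×Q and 4×W: weight 34 ≤ 36, strength 2·3 + 4·10 = 46.
Best is 47.

47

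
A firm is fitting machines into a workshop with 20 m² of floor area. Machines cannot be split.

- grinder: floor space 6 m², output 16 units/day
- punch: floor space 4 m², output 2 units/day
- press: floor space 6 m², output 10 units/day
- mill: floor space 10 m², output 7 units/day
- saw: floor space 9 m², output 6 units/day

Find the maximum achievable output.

28

grinder + punch + mill: floor space 6 + 4 + 10 = 20 ≤ 20, output 16 + 2 + 7 = 25.
grinder + punch + press: floor space 6 + 4 + 6 = 16 ≤ 20, output 16 + 2 + 10 = 28.
grinder + press: floor space 6 + 6 = 12 ≤ 20, output 16 + 10 = 26.
Best is grinder, punch, and press with total output 28.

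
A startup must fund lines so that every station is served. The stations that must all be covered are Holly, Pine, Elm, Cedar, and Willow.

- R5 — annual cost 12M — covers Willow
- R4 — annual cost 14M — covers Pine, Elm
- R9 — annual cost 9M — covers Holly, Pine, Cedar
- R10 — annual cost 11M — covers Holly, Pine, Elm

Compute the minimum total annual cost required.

Choose R5, R9, and R10: together they cover Holly, Pine, Elm, Cedar, Willow — every station.
Total annual cost: 12 + 9 + 11 = 32.
No cover costs less than 32.

32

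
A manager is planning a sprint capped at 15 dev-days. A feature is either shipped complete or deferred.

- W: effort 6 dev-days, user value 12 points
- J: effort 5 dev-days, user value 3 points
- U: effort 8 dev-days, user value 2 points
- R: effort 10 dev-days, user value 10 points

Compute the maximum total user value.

J + R: effort 5 + 10 = 15 ≤ 15, user value 3 + 10 = 13.
W + U: effort 6 + 8 = 14 ≤ 15, user value 12 + 2 = 14.
W + J: effort 6 + 5 = 11 ≤ 15, user value 12 + 3 = 15.
Best is W and J with total user value 15.

15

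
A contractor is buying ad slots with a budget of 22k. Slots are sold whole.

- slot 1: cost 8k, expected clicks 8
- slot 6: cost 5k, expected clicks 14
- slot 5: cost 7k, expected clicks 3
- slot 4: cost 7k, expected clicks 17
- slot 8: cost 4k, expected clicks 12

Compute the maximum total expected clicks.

43

This is a 0-1 knapsack instance.
slot 1 + slot 6 + slot 4: cost 8 + 5 + 7 = 20 ≤ 22, expected clicks 8 + 14 + 17 = 39.
slot 1 + slot 4 + slot 8: cost 8 + 7 + 4 = 19 ≤ 22, expected clicks 8 + 17 + 12 = 37.
slot 6 + slot 4 + slot 8: cost 5 + 7 + 4 = 16 ≤ 22, expected clicks 14 + 17 + 12 = 43.
Best is slot 6, slot 4, and slot 8 with total expected clicks 43.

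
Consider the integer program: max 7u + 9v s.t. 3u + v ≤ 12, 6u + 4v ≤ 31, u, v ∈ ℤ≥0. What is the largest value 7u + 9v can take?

(u,v)=(0,7): 3·0+1·7=7≤12, 6·0+4·7=28≤31, objective 63.
(u,v)=(1,6): 3·1+1·6=9≤12, 6·1+4·6=30≤31, objective 61.
Maximum is 63 at (u,v)=(0,7).

63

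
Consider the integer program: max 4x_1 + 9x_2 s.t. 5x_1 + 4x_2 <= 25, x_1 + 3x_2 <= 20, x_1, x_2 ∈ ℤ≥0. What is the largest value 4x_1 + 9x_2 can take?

54

Relaxing integrality, the LP optimum is 56.25 at (x_1,x_2) = (0, 6.25), which is not an integer point.
(x_1,x_2)=(0,6): 5·0+4·6=24≤25, 1·0+3·6=18≤20, objective 54.
(x_1,x_2)=(1,5): 5·1+4·5=25≤25, 1·1+3·5=16≤20, objective 49.
(x_1,x_2)=(0,5): 5·0+4·5=20≤25, 1·0+3·5=15≤20, objective 45.
The best lattice point is (0,6), giving 54.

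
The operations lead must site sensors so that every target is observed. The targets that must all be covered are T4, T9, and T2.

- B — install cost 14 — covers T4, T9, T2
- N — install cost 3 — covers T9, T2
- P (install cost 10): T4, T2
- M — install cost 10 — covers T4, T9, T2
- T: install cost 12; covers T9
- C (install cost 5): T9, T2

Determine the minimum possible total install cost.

10

The greedy cost-per-new-target heuristic would pick N and P for 13, but a cheaper cover exists.
M alone covers T4, T9, T2 — every target.
Total install cost: 10.
No cover costs less than 10.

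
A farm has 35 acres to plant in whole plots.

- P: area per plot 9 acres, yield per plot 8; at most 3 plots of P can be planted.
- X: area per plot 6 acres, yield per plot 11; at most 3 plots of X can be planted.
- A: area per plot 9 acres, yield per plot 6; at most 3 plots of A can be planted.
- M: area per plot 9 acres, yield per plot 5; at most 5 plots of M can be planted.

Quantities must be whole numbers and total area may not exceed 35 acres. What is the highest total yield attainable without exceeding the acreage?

This is a bounded integer knapsack.
1×P and 3×X: area 27 ≤ 35, yield 1·8 + 3·11 = 41.
3×X and 1×A: area 27 ≤ 35, yield 3·11 + 1·6 = 39.
Best is 41.

41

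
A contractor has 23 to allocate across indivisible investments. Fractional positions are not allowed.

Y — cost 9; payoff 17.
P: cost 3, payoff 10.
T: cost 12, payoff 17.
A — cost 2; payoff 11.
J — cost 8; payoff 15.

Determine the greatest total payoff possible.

53

Y + T + A: cost 9 + 12 + 2 = 23 ≤ 23, payoff 17 + 17 + 11 = 45.
Y + P + A + J: cost 9 + 3 + 2 + 8 = 22 ≤ 23, payoff 17 + 10 + 11 + 15 = 53.
Best is Y, P, A, and J with total payoff 53.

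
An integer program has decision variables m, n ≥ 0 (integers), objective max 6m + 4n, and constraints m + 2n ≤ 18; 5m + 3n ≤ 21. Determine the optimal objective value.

28

(m,n)=(0,7): 1·0+2·7=14≤18, 5·0+3·7=21≤21, objective 28.
(m,n)=(0,6): 1·0+2·6=12≤18, 5·0+3·6=18≤21, objective 24.
The best lattice point is (0,7), giving 28.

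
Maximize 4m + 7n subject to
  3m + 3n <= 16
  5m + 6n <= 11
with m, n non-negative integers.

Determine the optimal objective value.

11

(m,n)=(1,1): 3·1+3·1=6≤16, 5·1+6·1=11≤11, objective 11.
(m,n)=(2,0): 3·2+3·0=6≤16, 5·2+6·0=10≤11, objective 8.
(m,n)=(0,1): 3·0+3·1=3≤16, 5·0+6·1=6≤11, objective 7.
Maximum is 11 at (m,n)=(1,1).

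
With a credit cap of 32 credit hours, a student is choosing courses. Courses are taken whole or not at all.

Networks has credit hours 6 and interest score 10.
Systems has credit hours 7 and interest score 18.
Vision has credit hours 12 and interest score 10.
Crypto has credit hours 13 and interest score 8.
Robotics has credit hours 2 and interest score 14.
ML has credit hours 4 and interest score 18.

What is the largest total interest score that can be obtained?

70

Treat it as a binary knapsack problem.
Allowing fractional choices, the relaxed optimum would be about 70.6, but courses are indivisible.
Networks + Systems + Vision + Robotics + ML: credit hours 6 + 7 + 12 + 2 + 4 = 31 ≤ 32, interest score 10 + 18 + 10 + 14 + 18 = 70.
Networks + Systems + Crypto + Robotics + ML: credit hours 6 + 7 + 13 + 2 + 4 = 32 ≤ 32, interest score 10 + 18 + 8 + 14 + 18 = 68.
Best is Networks, Systems, Vision, Robotics, and ML with total interest score 70.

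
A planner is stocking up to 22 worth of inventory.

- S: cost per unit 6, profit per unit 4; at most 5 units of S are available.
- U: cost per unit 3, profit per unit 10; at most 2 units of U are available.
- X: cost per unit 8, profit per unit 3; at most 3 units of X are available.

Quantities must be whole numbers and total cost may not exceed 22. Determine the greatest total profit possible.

U has the best ratio (10/3); taking only U gives at most 2×10 = 20 (stopped by the supply cap of 2).
Mixing does better — 2×S and 2×U: cost 18 ≤ 22, profit 2·4 + 2·10 = 28.

28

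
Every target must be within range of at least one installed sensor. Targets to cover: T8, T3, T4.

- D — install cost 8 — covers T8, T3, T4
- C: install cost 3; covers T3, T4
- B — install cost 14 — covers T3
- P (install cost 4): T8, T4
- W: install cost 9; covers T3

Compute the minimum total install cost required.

This is a weighted set-cover instance.
Choose C and P: together they cover T8, T3, T4 — every target.
Total install cost: 3 + 4 = 7.

7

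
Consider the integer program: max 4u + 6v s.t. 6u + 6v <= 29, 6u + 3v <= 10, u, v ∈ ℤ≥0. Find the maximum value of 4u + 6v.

18

Relaxing integrality, the LP optimum is 20.00 at (u,v) = (0, 3.33), which is not an integer point.
(u,v)=(0,3) is feasible, giving 18.
(u,v)=(0,2) is feasible, giving 12.
Maximum is 18 at (u,v)=(0,3).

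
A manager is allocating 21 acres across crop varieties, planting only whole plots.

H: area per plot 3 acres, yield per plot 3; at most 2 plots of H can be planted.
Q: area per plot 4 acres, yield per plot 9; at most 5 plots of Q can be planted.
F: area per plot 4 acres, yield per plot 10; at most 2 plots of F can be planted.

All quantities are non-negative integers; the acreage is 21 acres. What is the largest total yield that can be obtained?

F has the best ratio (10/4); taking only F gives at most 2×10 = 20 (stopped by the supply cap of 2).
Mixing does better — 3×Q and 2×F: area 20 ≤ 21, yield 3·9 + 2·10 = 47.

47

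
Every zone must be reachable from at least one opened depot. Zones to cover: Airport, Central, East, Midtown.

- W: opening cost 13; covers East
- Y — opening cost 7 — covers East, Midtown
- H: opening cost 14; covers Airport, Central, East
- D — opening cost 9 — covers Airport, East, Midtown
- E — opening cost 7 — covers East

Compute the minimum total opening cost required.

The greedy cost-per-new-zone heuristic would pick D and H for 23, but a cheaper cover exists.
Choose Y and H: together they cover Airport, Central, East, Midtown — every zone.
Total opening cost: 7 + 14 = 21.
No cover costs less than 21.

21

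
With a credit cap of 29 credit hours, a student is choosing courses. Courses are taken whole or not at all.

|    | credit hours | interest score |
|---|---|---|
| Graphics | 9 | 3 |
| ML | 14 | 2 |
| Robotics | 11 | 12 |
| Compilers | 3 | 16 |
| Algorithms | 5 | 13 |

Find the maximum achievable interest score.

Treat it as a binary knapsack problem.
Robotics + Compilers + Algorithms: credit hours 11 + 3 + 5 = 19 ≤ 29, interest score 12 + 16 + 13 = 41.
Graphics + Compilers + Algorithms: credit hours 9 + 3 + 5 = 17 ≤ 29, interest score 3 + 16 + 13 = 32.
Graphics + Robotics + Compilers + Algorithms: credit hours 9 + 11 + 3 + 5 = 28 ≤ 29, interest score 3 + 12 + 16 + 13 = 44.
Best is Graphics, Robotics, Compilers, and Algorithms with total interest score 44.

44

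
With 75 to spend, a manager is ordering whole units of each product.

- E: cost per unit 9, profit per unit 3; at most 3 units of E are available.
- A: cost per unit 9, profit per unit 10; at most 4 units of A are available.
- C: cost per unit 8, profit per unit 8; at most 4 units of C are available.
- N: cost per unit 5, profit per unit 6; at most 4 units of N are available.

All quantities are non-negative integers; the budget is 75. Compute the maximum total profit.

This is a bounded integer knapsack.
N has the best ratio (6/5); taking only N gives at most 4×6 = 24 (stopped by the supply cap of 4).
Mixing does better — 4×A, 3×C, and 3×N: cost 75 ≤ 75, profit 4·10 + 3·8 + 3·6 = 82.

82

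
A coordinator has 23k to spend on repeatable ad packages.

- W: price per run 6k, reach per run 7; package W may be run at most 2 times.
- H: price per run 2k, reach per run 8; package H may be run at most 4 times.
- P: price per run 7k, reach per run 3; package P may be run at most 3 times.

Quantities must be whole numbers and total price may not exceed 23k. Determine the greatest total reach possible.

Take 2×W and 4×H: price 20 ≤ 23, reach 2·7 + 4·8 = 46.
H has the best ratio (8/2) and is taken to its limit of 4; remaining capacity is filled optimally with the others.

46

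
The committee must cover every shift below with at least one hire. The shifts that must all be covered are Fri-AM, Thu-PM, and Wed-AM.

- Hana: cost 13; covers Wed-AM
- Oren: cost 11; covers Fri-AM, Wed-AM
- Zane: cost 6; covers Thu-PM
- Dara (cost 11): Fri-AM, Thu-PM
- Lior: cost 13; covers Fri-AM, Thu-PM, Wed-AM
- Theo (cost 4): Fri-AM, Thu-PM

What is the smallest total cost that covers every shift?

This is an integer covering problem.
The greedy cost-per-new-shift heuristic would pick Theo and Oren for 15, but a cheaper cover exists.
Lior alone covers Fri-AM, Thu-PM, Wed-AM — every shift.
Total cost: 13.
No cover costs less than 13.

13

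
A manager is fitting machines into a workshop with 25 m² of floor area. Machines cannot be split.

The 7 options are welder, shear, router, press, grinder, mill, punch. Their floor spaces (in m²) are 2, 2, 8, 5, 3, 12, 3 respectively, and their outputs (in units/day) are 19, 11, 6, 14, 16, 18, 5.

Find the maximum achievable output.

Take welder, shear, press, grinder, and mill: floor space 2 + 2 + 5 + 3 + 12 = 24 ≤ 25, output 19 + 11 + 14 + 16 + 18 = 78.
No other feasible combination does better.

78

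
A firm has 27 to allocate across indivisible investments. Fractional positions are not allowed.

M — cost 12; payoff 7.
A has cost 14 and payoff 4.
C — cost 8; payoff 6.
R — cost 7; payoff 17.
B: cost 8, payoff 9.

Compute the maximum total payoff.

33

Allowing fractional choices, the relaxed optimum would be about 34.3, but investments are indivisible.
C + R + B: cost 8 + 7 + 8 = 23 ≤ 27, payoff 6 + 17 + 9 = 32.
M + R + B: cost 12 + 7 + 8 = 27 ≤ 27, payoff 7 + 17 + 9 = 33.
Best is M, R, and B with total payoff 33.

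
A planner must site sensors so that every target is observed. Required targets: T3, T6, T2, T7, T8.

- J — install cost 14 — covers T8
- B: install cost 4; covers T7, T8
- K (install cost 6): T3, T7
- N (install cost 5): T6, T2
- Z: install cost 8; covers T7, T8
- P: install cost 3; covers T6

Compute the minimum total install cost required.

15

This is an integer covering problem.
Choose B, K, and N: together they cover T3, T6, T2, T7, T8 — every target.
Total install cost: 4 + 6 + 5 = 15.
No cover costs less than 15.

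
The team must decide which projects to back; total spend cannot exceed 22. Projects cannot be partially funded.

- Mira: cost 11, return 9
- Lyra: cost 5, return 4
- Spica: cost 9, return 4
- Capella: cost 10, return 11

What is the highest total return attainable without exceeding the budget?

20

Allowing fractional choices, the relaxed optimum would be about 20.8, but projects are indivisible.
Mira + Capella: cost 11 + 10 = 21 ≤ 22, return 9 + 11 = 20.
Lyra + Capella: cost 5 + 10 = 15 ≤ 22, return 4 + 11 = 15.
Best is Mira and Capella with total return 20.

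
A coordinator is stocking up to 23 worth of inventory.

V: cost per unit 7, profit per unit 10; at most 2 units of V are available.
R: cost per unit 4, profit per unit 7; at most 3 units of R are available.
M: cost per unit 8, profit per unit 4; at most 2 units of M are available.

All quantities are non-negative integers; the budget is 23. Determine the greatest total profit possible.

1×V and 3×R: cost 19 ≤ 23, profit 1·10 + 3·7 = 31.
2×V and 2×R: cost 22 ≤ 23, profit 2·10 + 2·7 = 34.
Best is 34.

34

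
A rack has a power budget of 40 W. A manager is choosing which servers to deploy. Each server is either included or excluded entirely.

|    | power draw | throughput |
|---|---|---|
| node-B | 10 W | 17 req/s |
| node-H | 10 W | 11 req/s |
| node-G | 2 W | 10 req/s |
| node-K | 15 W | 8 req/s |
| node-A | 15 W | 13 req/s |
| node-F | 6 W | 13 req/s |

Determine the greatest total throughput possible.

node-B + node-H + node-G + node-F: power draw 10 + 10 + 2 + 6 = 28 ≤ 40, throughput 17 + 11 + 10 + 13 = 51.
node-B + node-G + node-A + node-F: power draw 10 + 2 + 15 + 6 = 33 ≤ 40, throughput 17 + 10 + 13 + 13 = 53.
node-B + node-H + node-G + node-A: power draw 10 + 10 + 2 + 15 = 37 ≤ 40, throughput 17 + 11 + 10 + 13 = 51.
Best is node-B, node-G, node-A, and node-F with total throughput 53.

53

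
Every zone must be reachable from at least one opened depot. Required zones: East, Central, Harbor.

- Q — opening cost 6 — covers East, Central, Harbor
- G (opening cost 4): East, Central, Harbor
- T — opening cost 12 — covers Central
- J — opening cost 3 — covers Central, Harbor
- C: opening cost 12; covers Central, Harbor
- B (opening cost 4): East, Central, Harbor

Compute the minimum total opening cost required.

4

G alone covers East, Central, Harbor — every zone.
Total opening cost: 4.
No cover costs less than 4.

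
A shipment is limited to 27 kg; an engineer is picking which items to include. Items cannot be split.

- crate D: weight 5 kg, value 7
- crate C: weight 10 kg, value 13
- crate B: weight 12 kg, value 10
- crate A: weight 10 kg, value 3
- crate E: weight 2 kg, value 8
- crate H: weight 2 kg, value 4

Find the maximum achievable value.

Take crate C, crate B, crate E, and crate H: weight 10 + 12 + 2 + 2 = 26 ≤ 27, value 13 + 10 + 8 + 4 = 35.
No other feasible combination does better.

35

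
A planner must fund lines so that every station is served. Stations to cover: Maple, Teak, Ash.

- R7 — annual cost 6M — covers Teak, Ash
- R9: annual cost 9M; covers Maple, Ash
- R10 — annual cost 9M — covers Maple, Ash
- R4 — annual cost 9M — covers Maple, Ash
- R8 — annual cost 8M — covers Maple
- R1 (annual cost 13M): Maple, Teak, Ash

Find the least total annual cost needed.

13

R1 alone covers Maple, Teak, Ash — every station.
Total annual cost: 13.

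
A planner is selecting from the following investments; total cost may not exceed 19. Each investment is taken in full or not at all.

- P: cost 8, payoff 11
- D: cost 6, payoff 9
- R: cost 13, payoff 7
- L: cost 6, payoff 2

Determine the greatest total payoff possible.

20

Allowing fractional choices, the relaxed optimum would be about 22.7, but investments are indivisible.
D + R: cost 6 + 13 = 19 ≤ 19, payoff 9 + 7 = 16.
P + D: cost 8 + 6 = 14 ≤ 19, payoff 11 + 9 = 20.
Best is P and D with total payoff 20.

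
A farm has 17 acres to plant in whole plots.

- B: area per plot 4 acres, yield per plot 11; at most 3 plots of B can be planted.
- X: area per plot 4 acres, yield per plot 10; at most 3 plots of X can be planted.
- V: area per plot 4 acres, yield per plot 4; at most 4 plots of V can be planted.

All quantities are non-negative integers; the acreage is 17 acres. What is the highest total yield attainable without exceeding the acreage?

B has the best ratio (11/4); taking only B gives at most 3×11 = 33 (stopped by the supply cap of 3).
Mixing does better — 3×B and 1×X: area 16 ≤ 17, yield 3·11 + 1·10 = 43.

43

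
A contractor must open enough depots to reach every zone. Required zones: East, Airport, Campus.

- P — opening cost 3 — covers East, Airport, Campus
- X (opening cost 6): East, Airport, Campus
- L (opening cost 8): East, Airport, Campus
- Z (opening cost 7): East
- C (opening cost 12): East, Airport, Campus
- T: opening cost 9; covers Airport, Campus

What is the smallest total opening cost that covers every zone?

3

This is an integer covering problem.
P alone covers East, Airport, Campus — every zone.
Total opening cost: 3.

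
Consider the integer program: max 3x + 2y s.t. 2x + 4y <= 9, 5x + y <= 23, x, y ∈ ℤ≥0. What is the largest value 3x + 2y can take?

12

(x,y)=(4,0) is feasible, giving 12.
(x,y)=(3,0) is feasible, giving 9.
Maximum is 12 at (x,y)=(4,0).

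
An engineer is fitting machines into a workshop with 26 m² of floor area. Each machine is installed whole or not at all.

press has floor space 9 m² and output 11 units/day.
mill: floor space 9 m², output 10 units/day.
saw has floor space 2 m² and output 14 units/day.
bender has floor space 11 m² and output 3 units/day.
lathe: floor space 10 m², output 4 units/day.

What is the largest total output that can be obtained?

Allowing fractional choices, the relaxed optimum would be about 37.4, but machines are indivisible.
press + mill + saw: floor space 9 + 9 + 2 = 20 ≤ 26, output 11 + 10 + 14 = 35.
mill + saw + lathe: floor space 9 + 2 + 10 = 21 ≤ 26, output 10 + 14 + 4 = 28.
press + saw + lathe: floor space 9 + 2 + 10 = 21 ≤ 26, output 11 + 14 + 4 = 29.
Best is press, mill, and saw with total output 35.

35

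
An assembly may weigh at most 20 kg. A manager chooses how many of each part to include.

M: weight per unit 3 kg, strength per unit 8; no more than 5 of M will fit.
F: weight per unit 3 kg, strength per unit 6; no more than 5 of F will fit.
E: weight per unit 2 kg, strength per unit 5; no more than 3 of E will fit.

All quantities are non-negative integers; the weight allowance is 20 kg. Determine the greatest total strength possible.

51

This is a bounded integer knapsack.
5×M, 1×F, and 1×E: weight 20 ≤ 20, strength 5·8 + 1·6 + 1·5 = 51.
5×M and 2×E: weight 19 ≤ 20, strength 5·8 + 2·5 = 50.
Best is 51.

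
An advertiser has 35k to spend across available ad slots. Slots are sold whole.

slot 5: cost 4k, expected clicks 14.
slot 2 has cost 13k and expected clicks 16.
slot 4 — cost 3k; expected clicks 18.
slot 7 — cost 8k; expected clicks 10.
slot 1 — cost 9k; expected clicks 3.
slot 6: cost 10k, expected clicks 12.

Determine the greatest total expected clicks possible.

This is an integer program with binary decision variables.
Allowing fractional choices, the relaxed optimum would be about 66.4, but ad slots are indivisible.
slot 5 + slot 2 + slot 4 + slot 7: cost 4 + 13 + 3 + 8 = 28 ≤ 35, expected clicks 14 + 16 + 18 + 10 = 58.
slot 5 + slot 2 + slot 4 + slot 6: cost 4 + 13 + 3 + 10 = 30 ≤ 35, expected clicks 14 + 16 + 18 + 12 = 60.
Best is slot 5, slot 2, slot 4, and slot 6 with total expected clicks 60.

60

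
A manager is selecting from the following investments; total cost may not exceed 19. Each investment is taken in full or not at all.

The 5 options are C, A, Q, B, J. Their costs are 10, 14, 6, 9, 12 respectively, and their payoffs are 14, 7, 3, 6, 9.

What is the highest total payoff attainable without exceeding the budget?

20

This is a 0-1 knapsack instance.
Take C and B: cost 10 + 9 = 19 ≤ 19, payoff 14 + 6 = 20.
No other feasible combination does better.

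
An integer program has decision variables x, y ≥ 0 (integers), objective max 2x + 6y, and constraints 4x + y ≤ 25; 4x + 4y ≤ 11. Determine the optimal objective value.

Relaxing integrality, the LP optimum is 16.50 at (x,y) = (0, 2.75), which is not an integer point.
(x,y)=(0,2): 4·0+1·2=2≤25, 4·0+4·2=8≤11, objective 12.
(x,y)=(1,1): 4·1+1·1=5≤25, 4·1+4·1=8≤11, objective 8.
(x,y)=(0,1): 4·0+1·1=1≤25, 4·0+4·1=4≤11, objective 6.
The best lattice point is (0,2), giving 12.

12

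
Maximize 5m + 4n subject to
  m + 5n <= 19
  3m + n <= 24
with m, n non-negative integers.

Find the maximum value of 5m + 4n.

43

Relaxing integrality, the LP optimum is 45.50 at (m,n) = (7.21, 2.36), which is not an integer point.
(m,n)=(7,2): 1·7+5·2=17≤19, 3·7+1·2=23≤24, objective 43.
(m,n)=(7,1): 1·7+5·1=12≤19, 3·7+1·1=22≤24, objective 39.
No feasible integer point exceeds 43.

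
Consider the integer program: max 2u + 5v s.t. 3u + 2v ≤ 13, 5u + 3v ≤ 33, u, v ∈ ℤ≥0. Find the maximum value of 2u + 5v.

30

Relaxing integrality, the LP optimum is 32.50 at (u,v) = (0, 6.5), which is not an integer point.
(u,v)=(0,6): 3·0+2·6=12≤13, 5·0+3·6=18≤33, objective 30.
(u,v)=(1,5): 3·1+2·5=13≤13, 5·1+3·5=20≤33, objective 27.
Maximum is 30 at (u,v)=(0,6).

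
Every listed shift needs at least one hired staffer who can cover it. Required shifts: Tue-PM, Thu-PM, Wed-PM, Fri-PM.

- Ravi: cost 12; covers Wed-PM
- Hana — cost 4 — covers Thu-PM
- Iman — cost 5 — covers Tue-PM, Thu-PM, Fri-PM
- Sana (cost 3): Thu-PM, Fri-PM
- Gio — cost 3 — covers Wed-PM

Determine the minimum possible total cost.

8

The greedy cost-per-new-shift heuristic would pick Sana, Gio, and Iman for 11, but a cheaper cover exists.
Choose Iman and Gio: together they cover Tue-PM, Thu-PM, Wed-PM, Fri-PM — every shift.
Total cost: 5 + 3 = 8.
No cover costs less than 8.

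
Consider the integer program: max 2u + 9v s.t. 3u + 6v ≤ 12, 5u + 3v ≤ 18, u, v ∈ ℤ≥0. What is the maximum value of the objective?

18

(u,v)=(0,2): 3·0+6·2=12≤12, 5·0+3·2=6≤18, objective 18.
(u,v)=(1,1): 3·1+6·1=9≤12, 5·1+3·1=8≤18, objective 11.
(u,v)=(0,1): 3·0+6·1=6≤12, 5·0+3·1=3≤18, objective 9.
The best lattice point is (0,2), giving 18.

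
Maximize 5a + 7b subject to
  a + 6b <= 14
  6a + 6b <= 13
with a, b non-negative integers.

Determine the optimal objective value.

14

(a,b)=(0,2): 1·0+6·2=12≤14, 6·0+6·2=12≤13, objective 14.
(a,b)=(1,1): 1·1+6·1=7≤14, 6·1+6·1=12≤13, objective 12.
(a,b)=(0,1): 1·0+6·1=6≤14, 6·0+6·1=6≤13, objective 7.
No feasible integer point exceeds 14.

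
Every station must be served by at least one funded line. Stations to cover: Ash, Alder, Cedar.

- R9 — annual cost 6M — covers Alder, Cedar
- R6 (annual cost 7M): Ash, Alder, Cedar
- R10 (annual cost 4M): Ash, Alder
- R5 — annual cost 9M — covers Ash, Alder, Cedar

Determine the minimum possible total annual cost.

7

R6 alone covers Ash, Alder, Cedar — every station.
Total annual cost: 7.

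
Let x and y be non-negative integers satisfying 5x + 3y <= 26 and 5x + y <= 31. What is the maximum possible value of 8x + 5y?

(x,y)=(1,7) is feasible, giving 43.
(x,y)=(0,8) is feasible, giving 40.
(x,y)=(1,6) is feasible, giving 38.
No feasible integer point exceeds 43.

43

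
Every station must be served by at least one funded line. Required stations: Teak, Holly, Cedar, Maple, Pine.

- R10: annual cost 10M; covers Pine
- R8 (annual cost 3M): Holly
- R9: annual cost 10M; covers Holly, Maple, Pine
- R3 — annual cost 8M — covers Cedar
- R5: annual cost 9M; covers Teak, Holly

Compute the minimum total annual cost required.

The greedy cost-per-new-station heuristic would pick R8, R9, R3, and R5 for 30, but a cheaper cover exists.
Choose R9, R3, and R5: together they cover Teak, Holly, Cedar, Maple, Pine — every station.
Total annual cost: 10 + 8 + 9 = 27.
No cover costs less than 27.

27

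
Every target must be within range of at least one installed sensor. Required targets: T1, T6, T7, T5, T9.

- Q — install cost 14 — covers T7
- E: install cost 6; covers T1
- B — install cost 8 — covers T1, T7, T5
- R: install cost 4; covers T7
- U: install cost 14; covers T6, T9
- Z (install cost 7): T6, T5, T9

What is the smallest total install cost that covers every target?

15

This is an integer covering problem.
Choose B and Z: together they cover T1, T6, T7, T5, T9 — every target.
Total install cost: 8 + 7 = 15.
No cover costs less than 15.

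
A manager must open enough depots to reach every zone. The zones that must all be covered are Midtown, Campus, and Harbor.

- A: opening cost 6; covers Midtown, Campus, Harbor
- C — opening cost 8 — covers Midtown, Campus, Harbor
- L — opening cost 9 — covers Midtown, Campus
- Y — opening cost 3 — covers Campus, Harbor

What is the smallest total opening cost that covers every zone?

The greedy cost-per-new-zone heuristic would pick Y and A for 9, but a cheaper cover exists.
A alone covers Midtown, Campus, Harbor — every zone.
Total opening cost: 6.
No cover costs less than 6.

6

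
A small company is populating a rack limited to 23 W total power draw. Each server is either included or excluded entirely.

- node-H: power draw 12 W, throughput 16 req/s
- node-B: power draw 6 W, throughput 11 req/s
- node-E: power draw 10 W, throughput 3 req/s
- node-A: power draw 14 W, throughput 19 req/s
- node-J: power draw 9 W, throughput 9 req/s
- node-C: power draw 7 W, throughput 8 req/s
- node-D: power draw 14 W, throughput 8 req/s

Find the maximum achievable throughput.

30

Take node-B and node-A: power draw 6 + 14 = 20 ≤ 23, throughput 11 + 19 = 30.
No other feasible combination does better.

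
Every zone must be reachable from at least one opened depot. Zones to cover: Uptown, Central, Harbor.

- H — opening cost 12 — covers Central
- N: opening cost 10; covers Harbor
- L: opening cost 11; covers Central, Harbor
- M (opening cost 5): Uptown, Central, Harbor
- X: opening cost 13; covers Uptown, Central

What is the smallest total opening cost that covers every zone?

M alone covers Uptown, Central, Harbor — every zone.
Total opening cost: 5.

5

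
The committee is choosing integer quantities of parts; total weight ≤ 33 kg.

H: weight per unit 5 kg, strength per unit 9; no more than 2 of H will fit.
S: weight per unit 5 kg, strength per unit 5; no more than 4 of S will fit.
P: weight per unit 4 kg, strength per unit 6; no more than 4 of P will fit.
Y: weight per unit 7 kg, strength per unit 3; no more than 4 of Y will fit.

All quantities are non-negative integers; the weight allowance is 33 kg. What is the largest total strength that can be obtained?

2×H, 2×S, and 3×P: weight 32 ≤ 33, strength 2·9 + 2·5 + 3·6 = 46.
2×H, 1×S, and 4×P: weight 31 ≤ 33, strength 2·9 + 1·5 + 4·6 = 47.
Best is 47.

47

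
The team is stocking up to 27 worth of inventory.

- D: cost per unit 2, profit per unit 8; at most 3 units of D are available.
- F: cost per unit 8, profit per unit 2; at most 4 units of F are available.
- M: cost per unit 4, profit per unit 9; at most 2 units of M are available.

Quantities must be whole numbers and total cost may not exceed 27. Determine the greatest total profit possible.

44

3×D and 2×M: cost 14 ≤ 27, profit 3·8 + 2·9 = 42.
3×D, 1×F, and 2×M: cost 22 ≤ 27, profit 3·8 + 1·2 + 2·9 = 44.
Best is 44.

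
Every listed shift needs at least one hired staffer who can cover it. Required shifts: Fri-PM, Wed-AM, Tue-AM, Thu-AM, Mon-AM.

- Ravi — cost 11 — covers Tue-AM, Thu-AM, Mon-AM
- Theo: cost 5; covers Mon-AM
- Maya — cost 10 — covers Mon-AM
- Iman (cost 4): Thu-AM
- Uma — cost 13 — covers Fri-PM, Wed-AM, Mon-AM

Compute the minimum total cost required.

This is a weighted set-cover instance.
Choose Ravi and Uma: together they cover Fri-PM, Wed-AM, Tue-AM, Thu-AM, Mon-AM — every shift.
Total cost: 11 + 13 = 24.

24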